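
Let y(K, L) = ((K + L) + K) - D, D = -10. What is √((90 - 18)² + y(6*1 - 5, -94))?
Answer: √5102 ≈ 71.428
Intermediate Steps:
y(K, L) = 10 + L + 2*K (y(K, L) = ((K + L) + K) - 1*(-10) = (L + 2*K) + 10 = 10 + L + 2*K)
√((90 - 18)² + y(6*1 - 5, -94)) = √((90 - 18)² + (10 - 94 + 2*(6*1 - 5))) = √(72² + (10 - 94 + 2*(6 - 5))) = √(5184 + (10 - 94 + 2*1)) = √(5184 + (10 - 94 + 2)) = √(5184 - 82) = √5102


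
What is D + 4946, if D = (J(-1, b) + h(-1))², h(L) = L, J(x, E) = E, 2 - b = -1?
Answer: 4950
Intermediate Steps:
b = 3 (b = 2 - 1*(-1) = 2 + 1 = 3)
D = 4 (D = (3 - 1)² = 2² = 4)
D + 4946 = 4 + 4946 = 4950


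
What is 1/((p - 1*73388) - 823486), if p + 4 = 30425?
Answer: -1/866453 ≈ -1.1541e-6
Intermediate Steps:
p = 30421 (p = -4 + 30425 = 30421)
1/((p - 1*73388) - 823486) = 1/((30421 - 1*73388) - 823486) = 1/((30421 - 73388) - 823486) = 1/(-42967 - 823486) = 1/(-866453) = -1/866453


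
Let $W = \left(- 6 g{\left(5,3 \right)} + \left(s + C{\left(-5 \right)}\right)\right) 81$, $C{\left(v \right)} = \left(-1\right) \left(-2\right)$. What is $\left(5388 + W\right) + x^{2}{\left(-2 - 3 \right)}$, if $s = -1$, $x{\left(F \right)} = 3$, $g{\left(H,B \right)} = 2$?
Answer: $4506$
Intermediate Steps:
$C{\left(v \right)} = 2$
$W = -891$ ($W = \left(\left(-6\right) 2 + \left(-1 + 2\right)\right) 81 = \left(-12 + 1\right) 81 = \left(-11\right) 81 = -891$)
$\left(5388 + W\right) + x^{2}{\left(-2 - 3 \right)} = \left(5388 - 891\right) + 3^{2} = 4497 + 9 = 4506$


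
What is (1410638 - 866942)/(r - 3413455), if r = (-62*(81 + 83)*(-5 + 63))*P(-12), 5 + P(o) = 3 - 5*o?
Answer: -543696/37618607 ≈ -0.014453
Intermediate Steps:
P(o) = -2 - 5*o (P(o) = -5 + (3 - 5*o) = -2 - 5*o)
r = -34205152 (r = (-62*(81 + 83)*(-5 + 63))*(-2 - 5*(-12)) = (-10168*58)*(-2 + 60) = -62*9512*58 = -589744*58 = -34205152)
(1410638 - 866942)/(r - 3413455) = (1410638 - 866942)/(-34205152 - 3413455) = 543696/(-37618607) = 543696*(-1/37618607) = -543696/37618607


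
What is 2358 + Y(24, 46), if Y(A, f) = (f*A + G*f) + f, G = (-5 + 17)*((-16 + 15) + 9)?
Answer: 7924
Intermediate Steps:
G = 96 (G = 12*(-1 + 9) = 12*8 = 96)
Y(A, f) = 97*f + A*f (Y(A, f) = (f*A + 96*f) + f = (A*f + 96*f) + f = (96*f + A*f) + f = 97*f + A*f)
2358 + Y(24, 46) = 2358 + 46*(97 + 24) = 2358 + 46*121 = 2358 + 5566 = 7924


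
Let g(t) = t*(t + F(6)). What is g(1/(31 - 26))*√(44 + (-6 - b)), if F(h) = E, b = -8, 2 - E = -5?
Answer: 36*√46/25 ≈ 9.7666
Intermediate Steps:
E = 7 (E = 2 - 1*(-5) = 2 + 5 = 7)
F(h) = 7
g(t) = t*(7 + t) (g(t) = t*(t + 7) = t*(7 + t))
g(1/(31 - 26))*√(44 + (-6 - b)) = ((7 + 1/(31 - 26))/(31 - 26))*√(44 + (-6 - 1*(-8))) = ((7 + 1/5)/5)*√(44 + (-6 + 8)) = ((7 + ⅕)/5)*√(44 + 2) = ((⅕)*(36/5))*√46 = 36*√46/25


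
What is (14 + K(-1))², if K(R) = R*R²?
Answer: 169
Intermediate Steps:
K(R) = R³
(14 + K(-1))² = (14 + (-1)³)² = (14 - 1)² = 13² = 169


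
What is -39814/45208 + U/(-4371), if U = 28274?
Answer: -726118993/98802084 ≈ -7.3492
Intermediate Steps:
-39814/45208 + U/(-4371) = -39814/45208 + 28274/(-4371) = -39814*1/45208 + 28274*(-1/4371) = -19907/22604 - 28274/4371 = -726118993/98802084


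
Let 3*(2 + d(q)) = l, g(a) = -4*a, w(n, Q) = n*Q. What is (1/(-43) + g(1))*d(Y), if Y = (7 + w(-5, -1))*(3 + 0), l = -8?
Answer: 2422/129 ≈ 18.775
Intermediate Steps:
w(n, Q) = Q*n
Y = 36 (Y = (7 - 1*(-5))*(3 + 0) = (7 + 5)*3 = 12*3 = 36)
d(q) = -14/3 (d(q) = -2 + (1/3)*(-8) = -2 - 8/3 = -14/3)
(1/(-43) + g(1))*d(Y) = (1/(-43) - 4*1)*(-14/3) = (-1/43 - 4)*(-14/3) = -173/43*(-14/3) = 2422/129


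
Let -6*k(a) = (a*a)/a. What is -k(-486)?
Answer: -81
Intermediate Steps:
k(a) = -a/6 (k(a) = -a*a/(6*a) = -a²/(6*a) = -a/6)
-k(-486) = -(-1)*(-486)/6 = -1*81 = -81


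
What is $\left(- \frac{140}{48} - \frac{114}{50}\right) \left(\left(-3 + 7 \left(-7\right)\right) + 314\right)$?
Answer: $- \frac{204229}{150} \approx -1361.5$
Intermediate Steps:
$\left(- \frac{140}{48} - \frac{114}{50}\right) \left(\left(-3 + 7 \left(-7\right)\right) + 314\right) = \left(\left(-140\right) \frac{1}{48} - \frac{57}{25}\right) \left(\left(-3 - 49\right) + 314\right) = \left(- \frac{35}{12} - \frac{57}{25}\right) \left(-52 + 314\right) = \left(- \frac{1559}{300}\right) 262 = - \frac{204229}{150}$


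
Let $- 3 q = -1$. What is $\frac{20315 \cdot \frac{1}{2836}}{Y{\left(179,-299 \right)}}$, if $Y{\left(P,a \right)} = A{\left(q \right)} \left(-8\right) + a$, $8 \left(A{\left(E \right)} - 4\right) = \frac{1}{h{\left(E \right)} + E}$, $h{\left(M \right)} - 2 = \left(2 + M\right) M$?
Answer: $- \frac{142205}{6577393} \approx -0.02162$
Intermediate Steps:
$q = \frac{1}{3}$ ($q = \left(- \frac{1}{3}\right) \left(-1\right) = \frac{1}{3} \approx 0.33333$)
$h{\left(M \right)} = 2 + M \left(2 + M\right)$ ($h{\left(M \right)} = 2 + \left(2 + M\right) M = 2 + M \left(2 + M\right)$)
$A{\left(E \right)} = 4 + \frac{1}{8 \left(2 + E^{2} + 3 E\right)}$ ($A{\left(E \right)} = 4 + \frac{1}{8 \left(\left(2 + E^{2} + 2 E\right) + E\right)} = 4 + \frac{1}{8 \left(2 + E^{2} + 3 E\right)}$)
$Y{\left(P,a \right)} = - \frac{905}{28} + a$ ($Y{\left(P,a \right)} = \frac{65 + \frac{32}{9} + 96 \cdot \frac{1}{3}}{8 \left(2 + \left(\frac{1}{3}\right)^{2} + 3 \cdot \frac{1}{3}\right)} \left(-8\right) + a = \frac{65 + 32 \cdot \frac{1}{9} + 32}{8 \left(2 + \frac{1}{9} + 1\right)} \left(-8\right) + a = \frac{65 + \frac{32}{9} + 32}{8 \cdot \frac{28}{9}} \left(-8\right) + a = \frac{1}{8} \cdot \frac{9}{28} \cdot \frac{905}{9} \left(-8\right) + a = \frac{905}{224} \left(-8\right) + a = - \frac{905}{28} + a$)
$\frac{20315 \cdot \frac{1}{2836}}{Y{\left(179,-299 \right)}} = \frac{20315 \cdot \frac{1}{2836}}{- \frac{905}{28} - 299} = \frac{20315 \cdot \frac{1}{2836}}{- \frac{9277}{28}} = \frac{20315}{2836} \left(- \frac{28}{9277}\right) = - \frac{142205}{6577393}$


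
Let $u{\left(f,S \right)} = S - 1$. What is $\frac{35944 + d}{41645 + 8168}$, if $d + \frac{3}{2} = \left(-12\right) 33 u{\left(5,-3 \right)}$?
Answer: $\frac{75053}{99626} \approx 0.75335$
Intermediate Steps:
$u{\left(f,S \right)} = -1 + S$
$d = \frac{3165}{2}$ ($d = - \frac{3}{2} + \left(-12\right) 33 \left(-1 - 3\right) = - \frac{3}{2} - -1584 = - \frac{3}{2} + 1584 = \frac{3165}{2} \approx 1582.5$)
$\frac{35944 + d}{41645 + 8168} = \frac{35944 + \frac{3165}{2}}{41645 + 8168} = \frac{75053}{2 \cdot 49813} = \frac{75053}{2} \cdot \frac{1}{49813} = \frac{75053}{99626}$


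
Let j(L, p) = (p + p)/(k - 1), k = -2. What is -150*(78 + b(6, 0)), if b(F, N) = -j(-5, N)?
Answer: -11700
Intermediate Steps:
j(L, p) = -2*p/3 (j(L, p) = (p + p)/(-2 - 1) = (2*p)/(-3) = (2*p)*(-⅓) = -2*p/3)
b(F, N) = 2*N/3 (b(F, N) = -(-2)*N/3 = 2*N/3)
-150*(78 + b(6, 0)) = -150*(78 + (⅔)*0) = -150*(78 + 0) = -150*78 = -11700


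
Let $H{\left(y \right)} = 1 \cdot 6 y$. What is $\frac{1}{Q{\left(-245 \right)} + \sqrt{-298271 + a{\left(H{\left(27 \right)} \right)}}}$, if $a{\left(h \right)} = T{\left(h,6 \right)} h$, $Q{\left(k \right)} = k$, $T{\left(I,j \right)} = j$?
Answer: $- \frac{245}{357324} - \frac{i \sqrt{297299}}{357324} \approx -0.00068565 - 0.0015259 i$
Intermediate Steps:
$H{\left(y \right)} = 6 y$
$a{\left(h \right)} = 6 h$
$\frac{1}{Q{\left(-245 \right)} + \sqrt{-298271 + a{\left(H{\left(27 \right)} \right)}}} = \frac{1}{-245 + \sqrt{-298271 + 6 \cdot 6 \cdot 27}} = \frac{1}{-245 + \sqrt{-298271 + 6 \cdot 162}} = \frac{1}{-245 + \sqrt{-298271 + 972}} = \frac{1}{-245 + \sqrt{-297299}} = \frac{1}{-245 + i \sqrt{297299}}$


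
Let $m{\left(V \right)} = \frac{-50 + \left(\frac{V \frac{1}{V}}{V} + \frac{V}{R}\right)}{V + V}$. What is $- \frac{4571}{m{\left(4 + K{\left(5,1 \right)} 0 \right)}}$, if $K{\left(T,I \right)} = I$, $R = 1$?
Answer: $\frac{146272}{183} \approx 799.3$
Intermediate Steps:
$m{\left(V \right)} = \frac{-50 + V + \frac{1}{V}}{2 V}$ ($m{\left(V \right)} = \frac{-50 + \left(\frac{V \frac{1}{V}}{V} + \frac{V}{1}\right)}{V + V} = \frac{-50 + \left(1 \frac{1}{V} + V 1\right)}{2 V} = \left(-50 + \left(\frac{1}{V} + V\right)\right) \frac{1}{2 V} = \left(-50 + \left(V + \frac{1}{V}\right)\right) \frac{1}{2 V} = \left(-50 + V + \frac{1}{V}\right) \frac{1}{2 V} = \frac{-50 + V + \frac{1}{V}}{2 V}$)
$- \frac{4571}{m{\left(4 + K{\left(5,1 \right)} 0 \right)}} = - \frac{4571}{\frac{1}{2} \frac{1}{\left(4 + 1 \cdot 0\right)^{2}} \left(1 + \left(4 + 1 \cdot 0\right)^{2} - 50 \left(4 + 1 \cdot 0\right)\right)} = - \frac{4571}{\frac{1}{2} \frac{1}{\left(4 + 0\right)^{2}} \left(1 + \left(4 + 0\right)^{2} - 50 \left(4 + 0\right)\right)} = - \frac{4571}{\frac{1}{2} \cdot \frac{1}{16} \left(1 + 4^{2} - 200\right)} = - \frac{4571}{\frac{1}{2} \cdot \frac{1}{16} \left(1 + 16 - 200\right)} = - \frac{4571}{\frac{1}{2} \cdot \frac{1}{16} \left(-183\right)} = - \frac{4571}{- \frac{183}{32}} = \left(-4571\right) \left(- \frac{32}{183}\right) = \frac{146272}{183}$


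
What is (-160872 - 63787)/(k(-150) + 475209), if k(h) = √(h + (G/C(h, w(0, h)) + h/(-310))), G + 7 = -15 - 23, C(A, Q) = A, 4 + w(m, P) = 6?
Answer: -11031864468870/23335104695789 + 224659*I*√14339670/70005314087367 ≈ -0.47276 + 1.2152e-5*I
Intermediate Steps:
w(m, P) = 2 (w(m, P) = -4 + 6 = 2)
G = -45 (G = -7 + (-15 - 23) = -7 - 38 = -45)
k(h) = √(-45/h + 309*h/310) (k(h) = √(h + (-45/h + h/(-310))) = √(h + (-45/h + h*(-1/310))) = √(h + (-45/h - h/310)) = √(-45/h + 309*h/310))
(-160872 - 63787)/(k(-150) + 475209) = (-160872 - 63787)/(√(-4324500/(-150) + 95790*(-150))/310 + 475209) = -224659/(√(-4324500*(-1/150) - 14368500)/310 + 475209) = -224659/(√(28830 - 14368500)/310 + 475209) = -224659/(√(-14339670)/310 + 475209) = -224659/((I*√14339670)/310 + 475209) = -224659/(I*√14339670/310 + 475209) = -224659/(475209 + I*√14339670/310)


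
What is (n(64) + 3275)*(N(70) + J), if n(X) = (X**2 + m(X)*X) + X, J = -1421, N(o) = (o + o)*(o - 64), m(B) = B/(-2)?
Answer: -3129847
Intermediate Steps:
m(B) = -B/2 (m(B) = B*(-1/2) = -B/2)
N(o) = 2*o*(-64 + o) (N(o) = (2*o)*(-64 + o) = 2*o*(-64 + o))
n(X) = X + X**2/2 (n(X) = (X**2 + (-X/2)*X) + X = (X**2 - X**2/2) + X = X**2/2 + X = X + X**2/2)
(n(64) + 3275)*(N(70) + J) = ((1/2)*64*(2 + 64) + 3275)*(2*70*(-64 + 70) - 1421) = ((1/2)*64*66 + 3275)*(2*70*6 - 1421) = (2112 + 3275)*(840 - 1421) = 5387*(-581) = -3129847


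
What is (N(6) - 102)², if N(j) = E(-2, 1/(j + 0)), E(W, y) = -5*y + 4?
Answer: 351649/36 ≈ 9768.0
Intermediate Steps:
E(W, y) = 4 - 5*y
N(j) = 4 - 5/j (N(j) = 4 - 5/(j + 0) = 4 - 5/j)
(N(6) - 102)² = ((4 - 5/6) - 102)² = ((4 - 5*⅙) - 102)² = ((4 - ⅚) - 102)² = (19/6 - 102)² = (-593/6)² = 351649/36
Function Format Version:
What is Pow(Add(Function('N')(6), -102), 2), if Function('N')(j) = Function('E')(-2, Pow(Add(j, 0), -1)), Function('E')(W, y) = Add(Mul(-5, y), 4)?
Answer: Rational(351649, 36) ≈ 9768.0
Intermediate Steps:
Function('E')(W, y) = Add(4, Mul(-5, y))
Function('N')(j) = Add(4, Mul(-5, Pow(j, -1))) (Function('N')(j) = Add(4, Mul(-5, Pow(Add(j, 0), -1))) = Add(4, Mul(-5, Pow(j, -1))))
Pow(Add(Function('N')(6), -102), 2) = Pow(Add(Add(4, Mul(-5, Pow(6, -1))), -102), 2) = Pow(Add(Add(4, Mul(-5, Rational(1, 6))), -102), 2) = Pow(Add(Add(4, Rational(-5, 6)), -102), 2) = Pow(Add(Rational(19, 6), -102), 2) = Pow(Rational(-593, 6), 2) = Rational(351649, 36)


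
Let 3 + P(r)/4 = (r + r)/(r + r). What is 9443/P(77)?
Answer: -9443/8 ≈ -1180.4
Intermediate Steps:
P(r) = -8 (P(r) = -12 + 4*((r + r)/(r + r)) = -12 + 4*((2*r)/((2*r))) = -12 + 4*((2*r)*(1/(2*r))) = -12 + 4*1 = -12 + 4 = -8)
9443/P(77) = 9443/(-8) = 9443*(-⅛) = -9443/8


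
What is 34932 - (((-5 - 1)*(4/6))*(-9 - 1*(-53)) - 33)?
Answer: 35141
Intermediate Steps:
34932 - (((-5 - 1)*(4/6))*(-9 - 1*(-53)) - 33) = 34932 - ((-24/6)*(-9 + 53) - 33) = 34932 - (-6*⅔*44 - 33) = 34932 - (-4*44 - 33) = 34932 - (-176 - 33) = 34932 - 1*(-209) = 34932 + 209 = 35141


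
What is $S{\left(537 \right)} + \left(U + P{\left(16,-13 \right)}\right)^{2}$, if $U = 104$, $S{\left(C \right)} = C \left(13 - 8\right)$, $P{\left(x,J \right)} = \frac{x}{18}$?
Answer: $\frac{1108621}{81} \approx 13687.0$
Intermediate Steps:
$P{\left(x,J \right)} = \frac{x}{18}$ ($P{\left(x,J \right)} = x \frac{1}{18} = \frac{x}{18}$)
$S{\left(C \right)} = 5 C$ ($S{\left(C \right)} = C 5 = 5 C$)
$S{\left(537 \right)} + \left(U + P{\left(16,-13 \right)}\right)^{2} = 5 \cdot 537 + \left(104 + \frac{1}{18} \cdot 16\right)^{2} = 2685 + \left(104 + \frac{8}{9}\right)^{2} = 2685 + \left(\frac{944}{9}\right)^{2} = 2685 + \frac{891136}{81} = \frac{1108621}{81}$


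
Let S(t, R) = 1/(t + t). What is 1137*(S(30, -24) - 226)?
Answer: -5138861/20 ≈ -2.5694e+5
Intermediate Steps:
S(t, R) = 1/(2*t)
1137*(S(30, -24) - 226) = 1137*((½)/30 - 226) = 1137*((½)*(1/30) - 226) = 1137*(1/60 - 226) = 1137*(-13559/60) = -5138861/20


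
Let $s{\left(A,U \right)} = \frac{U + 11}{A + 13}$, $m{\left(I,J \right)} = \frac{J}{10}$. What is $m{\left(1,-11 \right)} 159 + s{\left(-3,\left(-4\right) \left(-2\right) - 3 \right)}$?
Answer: $- \frac{1733}{10} \approx -173.3$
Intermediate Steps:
$m{\left(I,J \right)} = \frac{J}{10}$ ($m{\left(I,J \right)} = J \frac{1}{10} = \frac{J}{10}$)
$s{\left(A,U \right)} = \frac{11 + U}{13 + A}$
$m{\left(1,-11 \right)} 159 + s{\left(-3,\left(-4\right) \left(-2\right) - 3 \right)} = \frac{1}{10} \left(-11\right) 159 + \frac{11 - -5}{13 - 3} = \left(- \frac{11}{10}\right) 159 + \frac{11 + \left(8 - 3\right)}{10} = - \frac{1749}{10} + \frac{11 + 5}{10} = - \frac{1749}{10} + \frac{1}{10} \cdot 16 = - \frac{1749}{10} + \frac{8}{5} = - \frac{1733}{10}$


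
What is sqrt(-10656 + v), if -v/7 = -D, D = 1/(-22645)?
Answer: I*sqrt(111517440835)/3235 ≈ 103.23*I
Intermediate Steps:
D = -1/22645 ≈ -4.4160e-5
v = -1/3235 (v = -(-7)*(-1)/22645 = -7*1/22645 = -1/3235 ≈ -0.00030912)
sqrt(-10656 + v) = sqrt(-10656 - 1/3235) = sqrt(-34472161/3235) = I*sqrt(111517440835)/3235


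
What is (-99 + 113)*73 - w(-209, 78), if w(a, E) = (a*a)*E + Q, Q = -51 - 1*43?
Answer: -3406002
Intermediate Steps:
Q = -94 (Q = -51 - 43 = -94)
w(a, E) = -94 + E*a² (w(a, E) = (a*a)*E - 94 = a²*E - 94 = E*a² - 94 = -94 + E*a²)
(-99 + 113)*73 - w(-209, 78) = (-99 + 113)*73 - (-94 + 78*(-209)²) = 14*73 - (-94 + 78*43681) = 1022 - (-94 + 3407118) = 1022 - 1*3407024 = 1022 - 3407024 = -3406002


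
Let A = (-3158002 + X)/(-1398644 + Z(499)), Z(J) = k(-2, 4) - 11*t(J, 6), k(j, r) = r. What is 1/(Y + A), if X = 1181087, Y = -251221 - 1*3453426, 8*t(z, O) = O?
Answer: -5594593/20725984266011 ≈ -2.6993e-7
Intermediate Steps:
t(z, O) = O/8
Y = -3704647 (Y = -251221 - 3453426 = -3704647)
Z(J) = -17/4 (Z(J) = 4 - 11*6/8 = 4 - 11*¾ = 4 - 33/4 = -17/4)
A = 7907660/5594593 (A = (-3158002 + 1181087)/(-1398644 - 17/4) = -1976915/(-5594593/4) = -1976915*(-4/5594593) = 7907660/5594593 ≈ 1.4134)
1/(Y + A) = 1/(-3704647 + 7907660/5594593) = 1/(-20725984266011/5594593) = -5594593/20725984266011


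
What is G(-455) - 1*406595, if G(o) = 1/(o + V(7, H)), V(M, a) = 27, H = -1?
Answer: -174022661/428 ≈ -4.0660e+5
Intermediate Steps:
G(o) = 1/(27 + o) (G(o) = 1/(o + 27) = 1/(27 + o))
G(-455) - 1*406595 = 1/(27 - 455) - 1*406595 = 1/(-428) - 406595 = -1/428 - 406595 = -174022661/428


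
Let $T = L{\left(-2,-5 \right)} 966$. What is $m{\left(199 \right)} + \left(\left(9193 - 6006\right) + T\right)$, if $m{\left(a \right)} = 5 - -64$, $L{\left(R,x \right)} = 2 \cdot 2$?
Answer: $7120$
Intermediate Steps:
$L{\left(R,x \right)} = 4$
$m{\left(a \right)} = 69$ ($m{\left(a \right)} = 5 + 64 = 69$)
$T = 3864$ ($T = 4 \cdot 966 = 3864$)
$m{\left(199 \right)} + \left(\left(9193 - 6006\right) + T\right) = 69 + \left(\left(9193 - 6006\right) + 3864\right) = 69 + \left(3187 + 3864\right) = 69 + 7051 = 7120$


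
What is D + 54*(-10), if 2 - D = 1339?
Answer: -1877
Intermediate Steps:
D = -1337 (D = 2 - 1*1339 = 2 - 1339 = -1337)
D + 54*(-10) = -1337 + 54*(-10) = -1337 - 540 = -1877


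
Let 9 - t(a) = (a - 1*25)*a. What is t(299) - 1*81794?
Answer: -163711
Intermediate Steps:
t(a) = 9 - a*(-25 + a) (t(a) = 9 - (a - 1*25)*a = 9 - (a - 25)*a = 9 - (-25 + a)*a = 9 - a*(-25 + a))
t(299) - 1*81794 = (9 - 1*299² + 25*299) - 1*81794 = (9 - 1*89401 + 7475) - 81794 = (9 - 89401 + 7475) - 81794 = -81917 - 81794 = -163711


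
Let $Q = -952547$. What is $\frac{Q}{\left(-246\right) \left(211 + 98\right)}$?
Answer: $\frac{952547}{76014} \approx 12.531$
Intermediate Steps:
$\frac{Q}{\left(-246\right) \left(211 + 98\right)} = - \frac{952547}{\left(-246\right) \left(211 + 98\right)} = - \frac{952547}{\left(-246\right) 309} = - \frac{952547}{-76014} = \left(-952547\right) \left(- \frac{1}{76014}\right) = \frac{952547}{76014}$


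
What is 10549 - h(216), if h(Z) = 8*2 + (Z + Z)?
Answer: 10101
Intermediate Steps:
h(Z) = 16 + 2*Z
10549 - h(216) = 10549 - (16 + 2*216) = 10549 - (16 + 432) = 10549 - 1*448 = 10549 - 448 = 10101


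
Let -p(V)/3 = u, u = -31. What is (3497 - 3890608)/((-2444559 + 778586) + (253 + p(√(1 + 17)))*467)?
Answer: 3887111/1504391 ≈ 2.5838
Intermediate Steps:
p(V) = 93 (p(V) = -3*(-31) = 93)
(3497 - 3890608)/((-2444559 + 778586) + (253 + p(√(1 + 17)))*467) = (3497 - 3890608)/((-2444559 + 778586) + (253 + 93)*467) = -3887111/(-1665973 + 346*467) = -3887111/(-1665973 + 161582) = -3887111/(-1504391) = -3887111*(-1/1504391) = 3887111/1504391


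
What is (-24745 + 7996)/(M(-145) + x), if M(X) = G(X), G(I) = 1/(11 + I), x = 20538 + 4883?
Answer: -748122/1135471 ≈ -0.65886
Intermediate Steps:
x = 25421
M(X) = 1/(11 + X)
(-24745 + 7996)/(M(-145) + x) = (-24745 + 7996)/(1/(11 - 145) + 25421) = -16749/(1/(-134) + 25421) = -16749/(-1/134 + 25421) = -16749/3406413/134 = -16749*134/3406413 = -748122/1135471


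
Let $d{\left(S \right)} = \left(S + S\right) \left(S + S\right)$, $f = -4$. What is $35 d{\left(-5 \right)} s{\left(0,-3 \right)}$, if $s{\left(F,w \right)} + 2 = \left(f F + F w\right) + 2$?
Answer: $0$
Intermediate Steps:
$d{\left(S \right)} = 4 S^{2}$ ($d{\left(S \right)} = 2 S 2 S = 4 S^{2}$)
$s{\left(F,w \right)} = - 4 F + F w$ ($s{\left(F,w \right)} = -2 + \left(\left(- 4 F + F w\right) + 2\right) = -2 + \left(2 - 4 F + F w\right) = - 4 F + F w$)
$35 d{\left(-5 \right)} s{\left(0,-3 \right)} = 35 \cdot 4 \left(-5\right)^{2} \cdot 0 \left(-4 - 3\right) = 35 \cdot 4 \cdot 25 \cdot 0 \left(-7\right) = 35 \cdot 100 \cdot 0 = 3500 \cdot 0 = 0$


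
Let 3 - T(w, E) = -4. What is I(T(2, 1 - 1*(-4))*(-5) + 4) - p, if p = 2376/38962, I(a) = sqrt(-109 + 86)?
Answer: -108/1771 + I*sqrt(23) ≈ -0.060983 + 4.7958*I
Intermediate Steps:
T(w, E) = 7 (T(w, E) = 3 - 1*(-4) = 3 + 4 = 7)
I(a) = I*sqrt(23) (I(a) = sqrt(-23) = I*sqrt(23))
p = 108/1771 (p = 2376*(1/38962) = 108/1771 ≈ 0.060982)
I(T(2, 1 - 1*(-4))*(-5) + 4) - p = I*sqrt(23) - 1*108/1771 = I*sqrt(23) - 108/1771 = -108/1771 + I*sqrt(23)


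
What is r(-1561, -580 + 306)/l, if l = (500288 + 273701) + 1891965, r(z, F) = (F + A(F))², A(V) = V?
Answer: 150152/1332977 ≈ 0.11264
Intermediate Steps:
r(z, F) = 4*F² (r(z, F) = (F + F)² = (2*F)² = 4*F²)
l = 2665954 (l = 773989 + 1891965 = 2665954)
r(-1561, -580 + 306)/l = (4*(-580 + 306)²)/2665954 = (4*(-274)²)*(1/2665954) = (4*75076)*(1/2665954) = 300304*(1/2665954) = 150152/1332977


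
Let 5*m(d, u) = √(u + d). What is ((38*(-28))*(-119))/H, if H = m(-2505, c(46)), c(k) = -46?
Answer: -633080*I*√2551/2551 ≈ -12534.0*I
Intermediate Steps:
m(d, u) = √(d + u)/5 (m(d, u) = √(u + d)/5 = √(d + u)/5)
H = I*√2551/5 (H = √(-2505 - 46)/5 = √(-2551)/5 = (I*√2551)/5 = I*√2551/5 ≈ 10.101*I)
((38*(-28))*(-119))/H = ((38*(-28))*(-119))/((I*√2551/5)) = (-1064*(-119))*(-5*I*√2551/2551) = 126616*(-5*I*√2551/2551) = -633080*I*√2551/2551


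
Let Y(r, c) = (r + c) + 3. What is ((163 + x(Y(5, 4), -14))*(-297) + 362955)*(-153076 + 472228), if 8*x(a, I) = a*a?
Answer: 98681160096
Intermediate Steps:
Y(r, c) = 3 + c + r (Y(r, c) = (c + r) + 3 = 3 + c + r)
x(a, I) = a**2/8 (x(a, I) = (a*a)/8 = a**2/8)
((163 + x(Y(5, 4), -14))*(-297) + 362955)*(-153076 + 472228) = ((163 + (3 + 4 + 5)**2/8)*(-297) + 362955)*(-153076 + 472228) = ((163 + (1/8)*12**2)*(-297) + 362955)*319152 = ((163 + (1/8)*144)*(-297) + 362955)*319152 = ((163 + 18)*(-297) + 362955)*319152 = (181*(-297) + 362955)*319152 = (-53757 + 362955)*319152 = 309198*319152 = 98681160096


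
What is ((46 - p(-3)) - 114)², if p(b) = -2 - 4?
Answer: 3844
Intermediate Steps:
p(b) = -6
((46 - p(-3)) - 114)² = ((46 - (-6)) - 114)² = ((46 - 1*(-6)) - 114)² = ((46 + 6) - 114)² = (52 - 114)² = (-62)² = 3844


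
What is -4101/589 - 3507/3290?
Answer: -2222559/276830 ≈ -8.0286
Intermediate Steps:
-4101/589 - 3507/3290 = -4101*1/589 - 3507*1/3290 = -4101/589 - 501/470 = -2222559/276830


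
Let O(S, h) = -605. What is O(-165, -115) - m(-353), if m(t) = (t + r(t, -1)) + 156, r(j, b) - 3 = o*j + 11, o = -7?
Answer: -2893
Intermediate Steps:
r(j, b) = 14 - 7*j (r(j, b) = 3 + (-7*j + 11) = 3 + (11 - 7*j) = 14 - 7*j)
m(t) = 170 - 6*t (m(t) = (t + (14 - 7*t)) + 156 = (14 - 6*t) + 156 = 170 - 6*t)
O(-165, -115) - m(-353) = -605 - (170 - 6*(-353)) = -605 - (170 + 2118) = -605 - 1*2288 = -605 - 2288 = -2893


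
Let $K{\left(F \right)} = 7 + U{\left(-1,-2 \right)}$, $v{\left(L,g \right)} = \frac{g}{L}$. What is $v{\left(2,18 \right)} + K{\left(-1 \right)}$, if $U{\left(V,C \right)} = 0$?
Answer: $16$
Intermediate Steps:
$K{\left(F \right)} = 7$ ($K{\left(F \right)} = 7 + 0 = 7$)
$v{\left(2,18 \right)} + K{\left(-1 \right)} = \frac{18}{2} + 7 = 18 \cdot \frac{1}{2} + 7 = 9 + 7 = 16$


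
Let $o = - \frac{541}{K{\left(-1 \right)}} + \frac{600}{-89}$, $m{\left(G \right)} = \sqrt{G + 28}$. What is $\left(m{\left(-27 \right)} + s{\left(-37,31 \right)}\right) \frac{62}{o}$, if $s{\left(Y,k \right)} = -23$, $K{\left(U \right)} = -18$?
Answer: $- \frac{2185128}{37349} \approx -58.506$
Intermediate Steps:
$m{\left(G \right)} = \sqrt{28 + G}$
$o = \frac{37349}{1602}$ ($o = - \frac{541}{-18} + \frac{600}{-89} = \left(-541\right) \left(- \frac{1}{18}\right) + 600 \left(- \frac{1}{89}\right) = \frac{541}{18} - \frac{600}{89} = \frac{37349}{1602} \approx 23.314$)
$\left(m{\left(-27 \right)} + s{\left(-37,31 \right)}\right) \frac{62}{o} = \left(\sqrt{28 - 27} - 23\right) \frac{62}{\frac{37349}{1602}} = \left(\sqrt{1} - 23\right) 62 \cdot \frac{1602}{37349} = \left(1 - 23\right) \frac{99324}{37349} = \left(-22\right) \frac{99324}{37349} = - \frac{2185128}{37349}$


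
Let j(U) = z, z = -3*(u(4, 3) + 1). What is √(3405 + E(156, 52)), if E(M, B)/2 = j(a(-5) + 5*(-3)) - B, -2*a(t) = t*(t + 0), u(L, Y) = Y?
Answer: √3277 ≈ 57.245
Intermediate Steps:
a(t) = -t²/2 (a(t) = -t*(t + 0)/2 = -t*t/2 = -t²/2)
z = -12 (z = -3*(3 + 1) = -3*4 = -12)
j(U) = -12
E(M, B) = -24 - 2*B (E(M, B) = 2*(-12 - B) = -24 - 2*B)
√(3405 + E(156, 52)) = √(3405 + (-24 - 2*52)) = √(3405 + (-24 - 104)) = √(3405 - 128) = √3277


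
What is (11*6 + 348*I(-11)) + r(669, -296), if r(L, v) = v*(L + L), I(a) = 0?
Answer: -395982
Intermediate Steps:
r(L, v) = 2*L*v (r(L, v) = v*(2*L) = 2*L*v)
(11*6 + 348*I(-11)) + r(669, -296) = (11*6 + 348*0) + 2*669*(-296) = (66 + 0) - 396048 = 66 - 396048 = -395982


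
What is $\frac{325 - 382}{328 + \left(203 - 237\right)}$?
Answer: $- \frac{19}{98} \approx -0.19388$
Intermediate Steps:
$\frac{325 - 382}{328 + \left(203 - 237\right)} = - \frac{57}{328 + \left(203 - 237\right)} = - \frac{57}{328 - 34} = - \frac{57}{294} = \left(-57\right) \frac{1}{294} = - \frac{19}{98}$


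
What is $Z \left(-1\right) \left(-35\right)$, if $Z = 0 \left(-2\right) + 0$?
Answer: $0$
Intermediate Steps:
$Z = 0$ ($Z = 0 + 0 = 0$)
$Z \left(-1\right) \left(-35\right) = 0 \left(-1\right) \left(-35\right) = 0 \left(-35\right) = 0$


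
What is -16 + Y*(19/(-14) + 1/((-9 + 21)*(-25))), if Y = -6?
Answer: -2743/350 ≈ -7.8371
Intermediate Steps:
-16 + Y*(19/(-14) + 1/((-9 + 21)*(-25))) = -16 - 6*(19/(-14) + 1/((-9 + 21)*(-25))) = -16 - 6*(19*(-1/14) - 1/25/12) = -16 - 6*(-19/14 + (1/12)*(-1/25)) = -16 - 6*(-19/14 - 1/300) = -16 - 6*(-2857/2100) = -16 + 2857/350 = -2743/350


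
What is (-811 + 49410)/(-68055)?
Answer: -48599/68055 ≈ -0.71411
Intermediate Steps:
(-811 + 49410)/(-68055) = 48599*(-1/68055) = -48599/68055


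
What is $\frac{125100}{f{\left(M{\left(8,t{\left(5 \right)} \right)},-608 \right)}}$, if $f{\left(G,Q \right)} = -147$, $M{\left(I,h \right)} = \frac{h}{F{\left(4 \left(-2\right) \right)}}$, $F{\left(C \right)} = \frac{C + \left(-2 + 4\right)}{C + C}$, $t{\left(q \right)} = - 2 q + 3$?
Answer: $- \frac{41700}{49} \approx -851.02$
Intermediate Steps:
$t{\left(q \right)} = 3 - 2 q$
$F{\left(C \right)} = \frac{2 + C}{2 C}$ ($F{\left(C \right)} = \frac{C + 2}{2 C} = \left(2 + C\right) \frac{1}{2 C} = \frac{2 + C}{2 C}$)
$M{\left(I,h \right)} = \frac{8 h}{3}$ ($M{\left(I,h \right)} = \frac{h}{\frac{1}{2} \frac{1}{4 \left(-2\right)} \left(2 + 4 \left(-2\right)\right)} = \frac{h}{\frac{1}{2} \frac{1}{-8} \left(2 - 8\right)} = \frac{h}{\frac{1}{2} \left(- \frac{1}{8}\right) \left(-6\right)} = \frac{h}{\frac{3}{8}} = h \frac{8}{3} = \frac{8 h}{3}$)
$\frac{125100}{f{\left(M{\left(8,t{\left(5 \right)} \right)},-608 \right)}} = \frac{125100}{-147} = 125100 \left(- \frac{1}{147}\right) = - \frac{41700}{49}$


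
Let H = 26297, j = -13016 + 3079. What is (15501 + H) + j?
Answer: 31861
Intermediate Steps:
j = -9937
(15501 + H) + j = (15501 + 26297) - 9937 = 41798 - 9937 = 31861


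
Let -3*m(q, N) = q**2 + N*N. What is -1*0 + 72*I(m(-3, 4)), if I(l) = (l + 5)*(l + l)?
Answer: 4000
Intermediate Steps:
m(q, N) = -N**2/3 - q**2/3 (m(q, N) = -(q**2 + N*N)/3 = -(q**2 + N**2)/3 = -(N**2 + q**2)/3 = -N**2/3 - q**2/3)
I(l) = 2*l*(5 + l) (I(l) = (5 + l)*(2*l) = 2*l*(5 + l))
-1*0 + 72*I(m(-3, 4)) = -1*0 + 72*(2*(-1/3*4**2 - 1/3*(-3)**2)*(5 + (-1/3*4**2 - 1/3*(-3)**2))) = 0 + 72*(2*(-1/3*16 - 1/3*9)*(5 + (-1/3*16 - 1/3*9))) = 0 + 72*(2*(-16/3 - 3)*(5 + (-16/3 - 3))) = 0 + 72*(2*(-25/3)*(5 - 25/3)) = 0 + 72*(2*(-25/3)*(-10/3)) = 0 + 72*(500/9) = 0 + 4000 = 4000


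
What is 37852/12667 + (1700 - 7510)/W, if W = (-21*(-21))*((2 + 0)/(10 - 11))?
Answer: 7641481/798021 ≈ 9.5755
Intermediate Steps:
W = -882 (W = 441*(2/(-1)) = 441*(2*(-1)) = 441*(-2) = -882)
37852/12667 + (1700 - 7510)/W = 37852/12667 + (1700 - 7510)/(-882) = 37852*(1/12667) - 5810*(-1/882) = 37852/12667 + 415/63 = 7641481/798021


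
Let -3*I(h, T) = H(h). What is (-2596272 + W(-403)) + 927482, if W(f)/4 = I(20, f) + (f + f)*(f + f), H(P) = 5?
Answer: 2789242/3 ≈ 9.2975e+5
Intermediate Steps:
I(h, T) = -5/3 (I(h, T) = -1/3*5 = -5/3)
W(f) = -20/3 + 16*f**2 (W(f) = 4*(-5/3 + (f + f)*(f + f)) = 4*(-5/3 + (2*f)*(2*f)) = 4*(-5/3 + 4*f**2) = -20/3 + 16*f**2)
(-2596272 + W(-403)) + 927482 = (-2596272 + (-20/3 + 16*(-403)**2)) + 927482 = (-2596272 + (-20/3 + 16*162409)) + 927482 = (-2596272 + (-20/3 + 2598544)) + 927482 = (-2596272 + 7795612/3) + 927482 = 6796/3 + 927482 = 2789242/3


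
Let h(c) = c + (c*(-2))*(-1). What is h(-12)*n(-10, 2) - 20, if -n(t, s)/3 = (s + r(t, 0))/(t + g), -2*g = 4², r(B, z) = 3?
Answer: -50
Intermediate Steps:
g = -8 (g = -½*4² = -½*16 = -8)
h(c) = 3*c (h(c) = c - 2*c*(-1) = c + 2*c = 3*c)
n(t, s) = -3*(3 + s)/(-8 + t) (n(t, s) = -3*(s + 3)/(t - 8) = -3*(3 + s)/(-8 + t))
h(-12)*n(-10, 2) - 20 = (3*(-12))*(3*(-3 - 1*2)/(-8 - 10)) - 20 = -108*(-3 - 2)/(-18) - 20 = -108*(-1)*(-5)/18 - 20 = -36*⅚ - 20 = -30 - 20 = -50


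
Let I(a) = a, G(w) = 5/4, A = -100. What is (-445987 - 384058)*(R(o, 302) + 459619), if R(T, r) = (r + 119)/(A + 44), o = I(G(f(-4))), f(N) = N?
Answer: -21363899910935/56 ≈ -3.8150e+11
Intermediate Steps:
G(w) = 5/4 (G(w) = 5*(¼) = 5/4)
o = 5/4 ≈ 1.2500
R(T, r) = -17/8 - r/56 (R(T, r) = (r + 119)/(-100 + 44) = (119 + r)/(-56) = (119 + r)*(-1/56) = -17/8 - r/56)
(-445987 - 384058)*(R(o, 302) + 459619) = (-445987 - 384058)*((-17/8 - 1/56*302) + 459619) = -830045*((-17/8 - 151/28) + 459619) = -830045*(-421/56 + 459619) = -830045*25738243/56 = -21363899910935/56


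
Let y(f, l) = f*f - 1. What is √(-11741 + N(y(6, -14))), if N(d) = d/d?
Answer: 2*I*√2935 ≈ 108.35*I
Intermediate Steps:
y(f, l) = -1 + f² (y(f, l) = f² - 1 = -1 + f²)
N(d) = 1
√(-11741 + N(y(6, -14))) = √(-11741 + 1) = √(-11740) = 2*I*√2935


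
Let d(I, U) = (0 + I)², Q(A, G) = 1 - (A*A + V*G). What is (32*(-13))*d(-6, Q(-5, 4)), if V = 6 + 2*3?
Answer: -14976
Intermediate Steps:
V = 12 (V = 6 + 6 = 12)
Q(A, G) = 1 - A² - 12*G (Q(A, G) = 1 - (A*A + 12*G) = 1 - (A² + 12*G) = 1 + (-A² - 12*G) = 1 - A² - 12*G)
d(I, U) = I²
(32*(-13))*d(-6, Q(-5, 4)) = (32*(-13))*(-6)² = -416*36 = -14976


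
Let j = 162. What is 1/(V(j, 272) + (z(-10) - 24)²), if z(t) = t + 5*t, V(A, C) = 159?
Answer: 1/7215 ≈ 0.00013860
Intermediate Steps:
z(t) = 6*t
1/(V(j, 272) + (z(-10) - 24)²) = 1/(159 + (6*(-10) - 24)²) = 1/(159 + (-60 - 24)²) = 1/(159 + (-84)²) = 1/(159 + 7056) = 1/7215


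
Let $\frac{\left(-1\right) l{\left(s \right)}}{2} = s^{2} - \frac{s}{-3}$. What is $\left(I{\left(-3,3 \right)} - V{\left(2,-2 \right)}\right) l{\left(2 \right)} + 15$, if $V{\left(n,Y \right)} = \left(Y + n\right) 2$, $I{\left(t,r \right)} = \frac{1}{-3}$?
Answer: $\frac{163}{9} \approx 18.111$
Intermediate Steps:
$I{\left(t,r \right)} = - \frac{1}{3}$
$V{\left(n,Y \right)} = 2 Y + 2 n$
$l{\left(s \right)} = - 2 s^{2} - \frac{2 s}{3}$ ($l{\left(s \right)} = - 2 \left(s^{2} - \frac{s}{-3}\right) = - 2 \left(s^{2} - s \left(- \frac{1}{3}\right)\right) = - 2 \left(s^{2} - - \frac{s}{3}\right) = - 2 \left(s^{2} + \frac{s}{3}\right) = - 2 s^{2} - \frac{2 s}{3}$)
$\left(I{\left(-3,3 \right)} - V{\left(2,-2 \right)}\right) l{\left(2 \right)} + 15 = \left(- \frac{1}{3} - \left(2 \left(-2\right) + 2 \cdot 2\right)\right) \left(\left(- \frac{2}{3}\right) 2 \left(1 + 3 \cdot 2\right)\right) + 15 = \left(- \frac{1}{3} - \left(-4 + 4\right)\right) \left(\left(- \frac{2}{3}\right) 2 \left(1 + 6\right)\right) + 15 = \left(- \frac{1}{3} - 0\right) \left(\left(- \frac{2}{3}\right) 2 \cdot 7\right) + 15 = \left(- \frac{1}{3} + 0\right) \left(- \frac{28}{3}\right) + 15 = \left(- \frac{1}{3}\right) \left(- \frac{28}{3}\right) + 15 = \frac{28}{9} + 15 = \frac{163}{9}$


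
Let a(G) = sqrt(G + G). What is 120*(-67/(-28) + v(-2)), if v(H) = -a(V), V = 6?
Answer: 2010/7 - 240*sqrt(3) ≈ -128.55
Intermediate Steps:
a(G) = sqrt(2)*sqrt(G) (a(G) = sqrt(2*G) = sqrt(2)*sqrt(G))
v(H) = -2*sqrt(3) (v(H) = -sqrt(2)*sqrt(6) = -2*sqrt(3))
120*(-67/(-28) + v(-2)) = 120*(-67/(-28) - 2*sqrt(3)) = 120*(-67*(-1/28) - 2*sqrt(3)) = 120*(67/28 - 2*sqrt(3)) = 2010/7 - 240*sqrt(3)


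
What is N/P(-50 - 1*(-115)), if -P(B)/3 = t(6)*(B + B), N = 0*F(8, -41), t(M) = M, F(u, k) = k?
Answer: 0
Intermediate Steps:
N = 0 (N = 0*(-41) = 0)
P(B) = -36*B (P(B) = -18*(B + B) = -18*2*B = -36*B)
N/P(-50 - 1*(-115)) = 0/((-36*(-50 - 1*(-115)))) = 0/((-36*(-50 + 115))) = 0/((-36*65)) = 0/(-2340) = 0*(-1/2340) = 0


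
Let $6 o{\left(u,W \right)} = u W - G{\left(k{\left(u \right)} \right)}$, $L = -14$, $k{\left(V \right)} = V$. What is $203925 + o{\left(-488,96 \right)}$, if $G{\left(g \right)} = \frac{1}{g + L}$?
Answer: $\frac{590704405}{3012} \approx 1.9612 \cdot 10^{5}$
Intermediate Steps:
$G{\left(g \right)} = \frac{1}{-14 + g}$ ($G{\left(g \right)} = \frac{1}{g - 14} = \frac{1}{-14 + g}$)
$o{\left(u,W \right)} = - \frac{1}{6 \left(-14 + u\right)} + \frac{W u}{6}$ ($o{\left(u,W \right)} = \frac{u W - \frac{1}{-14 + u}}{6} = \frac{W u - \frac{1}{-14 + u}}{6} = \frac{- \frac{1}{-14 + u} + W u}{6} = - \frac{1}{6 \left(-14 + u\right)} + \frac{W u}{6}$)
$203925 + o{\left(-488,96 \right)} = 203925 + \frac{-1 + 96 \left(-488\right) \left(-14 - 488\right)}{6 \left(-14 - 488\right)} = 203925 + \frac{-1 + 96 \left(-488\right) \left(-502\right)}{6 \left(-502\right)} = 203925 + \frac{1}{6} \left(- \frac{1}{502}\right) \left(-1 + 23517696\right) = 203925 + \frac{1}{6} \left(- \frac{1}{502}\right) 23517695 = 203925 - \frac{23517695}{3012} = \frac{590704405}{3012}$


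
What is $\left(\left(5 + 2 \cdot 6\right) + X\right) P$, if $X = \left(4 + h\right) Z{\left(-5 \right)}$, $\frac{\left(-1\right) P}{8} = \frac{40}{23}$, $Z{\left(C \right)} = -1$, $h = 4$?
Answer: $- \frac{2880}{23} \approx -125.22$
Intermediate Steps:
$P = - \frac{320}{23}$ ($P = - 8 \cdot \frac{40}{23} = - 8 \cdot 40 \cdot \frac{1}{23} = \left(-8\right) \frac{40}{23} = - \frac{320}{23} \approx -13.913$)
$X = -8$ ($X = \left(4 + 4\right) \left(-1\right) = 8 \left(-1\right) = -8$)
$\left(\left(5 + 2 \cdot 6\right) + X\right) P = \left(\left(5 + 2 \cdot 6\right) - 8\right) \left(- \frac{320}{23}\right) = \left(\left(5 + 12\right) - 8\right) \left(- \frac{320}{23}\right) = \left(17 - 8\right) \left(- \frac{320}{23}\right) = 9 \left(- \frac{320}{23}\right) = - \frac{2880}{23}$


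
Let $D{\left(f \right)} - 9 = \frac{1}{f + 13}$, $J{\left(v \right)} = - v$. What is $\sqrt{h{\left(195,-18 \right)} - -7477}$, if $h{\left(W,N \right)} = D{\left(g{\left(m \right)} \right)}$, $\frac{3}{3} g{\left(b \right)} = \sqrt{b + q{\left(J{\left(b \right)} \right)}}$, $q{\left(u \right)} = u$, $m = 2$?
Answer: $\frac{\sqrt{1265147}}{13} \approx 86.522$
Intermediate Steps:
$g{\left(b \right)} = 0$ ($g{\left(b \right)} = \sqrt{b - b} = \sqrt{0} = 0$)
$D{\left(f \right)} = 9 + \frac{1}{13 + f}$ ($D{\left(f \right)} = 9 + \frac{1}{f + 13} = 9 + \frac{1}{13 + f}$)
$h{\left(W,N \right)} = \frac{118}{13}$ ($h{\left(W,N \right)} = \frac{118 + 9 \cdot 0}{13 + 0} = \frac{118 + 0}{13} = \frac{1}{13} \cdot 118 = \frac{118}{13}$)
$\sqrt{h{\left(195,-18 \right)} - -7477} = \sqrt{\frac{118}{13} - -7477} = \sqrt{\frac{118}{13} + \left(-10046 + 17523\right)} = \sqrt{\frac{118}{13} + 7477} = \sqrt{\frac{97319}{13}} = \frac{\sqrt{1265147}}{13}$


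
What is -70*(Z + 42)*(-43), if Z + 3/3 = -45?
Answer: -12040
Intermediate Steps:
Z = -46 (Z = -1 - 45 = -46)
-70*(Z + 42)*(-43) = -70*(-46 + 42)*(-43) = -70*(-4)*(-43) = 280*(-43) = -12040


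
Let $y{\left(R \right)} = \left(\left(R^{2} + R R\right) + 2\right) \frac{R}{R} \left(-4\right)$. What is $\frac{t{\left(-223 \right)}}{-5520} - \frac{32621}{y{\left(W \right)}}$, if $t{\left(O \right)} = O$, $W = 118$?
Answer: $\frac{5122753}{15373200} \approx 0.33323$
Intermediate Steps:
$y{\left(R \right)} = -8 - 8 R^{2}$ ($y{\left(R \right)} = \left(\left(R^{2} + R^{2}\right) + 2\right) 1 \left(-4\right) = \left(2 R^{2} + 2\right) 1 \left(-4\right) = \left(2 + 2 R^{2}\right) 1 \left(-4\right) = \left(2 + 2 R^{2}\right) \left(-4\right) = -8 - 8 R^{2}$)
$\frac{t{\left(-223 \right)}}{-5520} - \frac{32621}{y{\left(W \right)}} = - \frac{223}{-5520} - \frac{32621}{-8 - 8 \cdot 118^{2}} = \left(-223\right) \left(- \frac{1}{5520}\right) - \frac{32621}{-8 - 111392} = \frac{223}{5520} - \frac{32621}{-8 - 111392} = \frac{223}{5520} - \frac{32621}{-111400} = \frac{223}{5520} - - \frac{32621}{111400} = \frac{223}{5520} + \frac{32621}{111400} = \frac{5122753}{15373200}$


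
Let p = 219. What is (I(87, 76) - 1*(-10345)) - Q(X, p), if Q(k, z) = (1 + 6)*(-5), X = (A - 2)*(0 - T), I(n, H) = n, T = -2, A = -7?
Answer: 10467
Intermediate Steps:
X = -18 (X = (-7 - 2)*(0 - 1*(-2)) = -9*(0 + 2) = -9*2 = -18)
Q(k, z) = -35 (Q(k, z) = 7*(-5) = -35)
(I(87, 76) - 1*(-10345)) - Q(X, p) = (87 - 1*(-10345)) - 1*(-35) = (87 + 10345) + 35 = 10432 + 35 = 10467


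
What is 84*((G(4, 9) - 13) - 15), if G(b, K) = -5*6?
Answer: -4872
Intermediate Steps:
G(b, K) = -30
84*((G(4, 9) - 13) - 15) = 84*((-30 - 13) - 15) = 84*(-43 - 15) = 84*(-58) = -4872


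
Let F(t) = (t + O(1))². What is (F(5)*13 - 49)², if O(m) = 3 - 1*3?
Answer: 76176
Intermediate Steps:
O(m) = 0 (O(m) = 3 - 3 = 0)
F(t) = t² (F(t) = (t + 0)² = t²)
(F(5)*13 - 49)² = (5²*13 - 49)² = (25*13 - 49)² = (325 - 49)² = 276² = 76176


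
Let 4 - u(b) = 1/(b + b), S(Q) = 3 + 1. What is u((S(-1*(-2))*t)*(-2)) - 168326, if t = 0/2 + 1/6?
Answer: -1346573/8 ≈ -1.6832e+5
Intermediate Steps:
S(Q) = 4
t = 1/6 (t = 0*(1/2) + 1*(1/6) = 0 + 1/6 = 1/6 ≈ 0.16667)
u(b) = 4 - 1/(2*b) (u(b) = 4 - 1/(b + b) = 4 - 1/(2*b))
u((S(-1*(-2))*t)*(-2)) - 168326 = (4 - 1/(2*((4*(1/6))*(-2)))) - 168326 = (4 - 1/(2*((2/3)*(-2)))) - 168326 = (4 - 1/(2*(-4/3))) - 168326 = (4 - 1/2*(-3/4)) - 168326 = (4 + 3/8) - 168326 = 35/8 - 168326 = -1346573/8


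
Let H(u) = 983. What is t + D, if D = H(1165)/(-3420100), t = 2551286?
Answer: 8725653247617/3420100 ≈ 2.5513e+6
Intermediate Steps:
D = -983/3420100 (D = 983/(-3420100) = 983*(-1/3420100) = -983/3420100 ≈ -0.00028742)
t + D = 2551286 - 983/3420100 = 8725653247617/3420100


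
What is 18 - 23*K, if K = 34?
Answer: -764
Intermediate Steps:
18 - 23*K = 18 - 23*34 = 18 - 782 = -764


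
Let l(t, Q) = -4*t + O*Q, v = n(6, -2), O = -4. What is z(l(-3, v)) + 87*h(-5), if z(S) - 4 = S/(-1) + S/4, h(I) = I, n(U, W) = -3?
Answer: -449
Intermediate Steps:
v = -3
l(t, Q) = -4*Q - 4*t (l(t, Q) = -4*t - 4*Q = -4*Q - 4*t)
z(S) = 4 - 3*S/4 (z(S) = 4 + (S/(-1) + S/4) = 4 + (S*(-1) + S*(¼)) = 4 + (-S + S/4) = 4 - 3*S/4)
z(l(-3, v)) + 87*h(-5) = (4 - 3*(-4*(-3) - 4*(-3))/4) + 87*(-5) = (4 - 3*(12 + 12)/4) - 435 = (4 - ¾*24) - 435 = (4 - 18) - 435 = -14 - 435 = -449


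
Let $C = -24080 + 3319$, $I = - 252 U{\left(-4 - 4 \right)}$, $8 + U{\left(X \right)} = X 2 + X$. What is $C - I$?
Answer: $-28825$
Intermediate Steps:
$U{\left(X \right)} = -8 + 3 X$ ($U{\left(X \right)} = -8 + \left(X 2 + X\right) = -8 + \left(2 X + X\right) = -8 + 3 X$)
$I = 8064$ ($I = - 252 \left(-8 + 3 \left(-4 - 4\right)\right) = - 252 \left(-8 + 3 \left(-8\right)\right) = - 252 \left(-8 - 24\right) = \left(-252\right) \left(-32\right) = 8064$)
$C = -20761$
$C - I = -20761 - 8064 = -28825$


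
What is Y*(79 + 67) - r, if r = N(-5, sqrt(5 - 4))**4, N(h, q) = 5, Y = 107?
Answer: 14997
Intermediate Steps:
r = 625 (r = 5**4 = 625)
Y*(79 + 67) - r = 107*(79 + 67) - 1*625 = 107*146 - 625 = 15622 - 625 = 14997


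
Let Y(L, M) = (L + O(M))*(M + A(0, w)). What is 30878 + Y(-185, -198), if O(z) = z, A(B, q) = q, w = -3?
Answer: 107861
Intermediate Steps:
Y(L, M) = (-3 + M)*(L + M) (Y(L, M) = (L + M)*(M - 3) = (L + M)*(-3 + M) = (-3 + M)*(L + M))
30878 + Y(-185, -198) = 30878 + ((-198)² - 3*(-185) - 3*(-198) - 185*(-198)) = 30878 + (39204 + 555 + 594 + 36630) = 30878 + 76983 = 107861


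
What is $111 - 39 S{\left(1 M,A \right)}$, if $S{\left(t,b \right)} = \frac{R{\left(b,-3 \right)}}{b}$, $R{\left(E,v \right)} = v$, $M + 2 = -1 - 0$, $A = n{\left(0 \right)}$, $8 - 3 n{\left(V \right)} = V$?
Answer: $\frac{1239}{8} \approx 154.88$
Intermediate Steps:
$n{\left(V \right)} = \frac{8}{3} - \frac{V}{3}$
$A = \frac{8}{3}$ ($A = \frac{8}{3} - 0 = \frac{8}{3} + 0 = \frac{8}{3} \approx 2.6667$)
$M = -3$ ($M = -2 - 1 = -3$)
$S{\left(t,b \right)} = - \frac{3}{b}$
$111 - 39 S{\left(1 M,A \right)} = 111 - 39 \left(- \frac{3}{\frac{8}{3}}\right) = 111 - 39 \left(\left(-3\right) \frac{3}{8}\right) = 111 - - \frac{351}{8} = 111 + \frac{351}{8} = \frac{1239}{8}$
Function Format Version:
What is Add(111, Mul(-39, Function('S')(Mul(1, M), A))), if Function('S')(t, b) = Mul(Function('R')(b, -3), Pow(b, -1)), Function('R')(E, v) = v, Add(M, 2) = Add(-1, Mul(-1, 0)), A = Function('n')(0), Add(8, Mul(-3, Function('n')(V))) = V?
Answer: Rational(1239, 8) ≈ 154.88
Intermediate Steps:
Function('n')(V) = Add(Rational(8, 3), Mul(Rational(-1, 3), V))
A = Rational(8, 3) (A = Add(Rational(8, 3), Mul(Rational(-1, 3), 0)) = Add(Rational(8, 3), 0) = Rational(8, 3) ≈ 2.6667)
M = -3 (M = Add(-2, Add(-1, Mul(-1, 0))) = Add(-2, Add(-1, 0)) = Add(-2, -1) = -3)
Function('S')(t, b) = Mul(-3, Pow(b, -1))
Add(111, Mul(-39, Function('S')(Mul(1, M), A))) = Add(111, Mul(-39, Mul(-3, Pow(Rational(8, 3), -1)))) = Add(111, Mul(-39, Mul(-3, Rational(3, 8)))) = Add(111, Mul(-39, Rational(-9, 8))) = Add(111, Rational(351, 8)) = Rational(1239, 8)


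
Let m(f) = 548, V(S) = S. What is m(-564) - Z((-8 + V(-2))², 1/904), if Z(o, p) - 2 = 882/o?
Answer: 26859/50 ≈ 537.18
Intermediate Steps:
Z(o, p) = 2 + 882/o
m(-564) - Z((-8 + V(-2))², 1/904) = 548 - (2 + 882/((-8 - 2)²)) = 548 - (2 + 882/((-10)²)) = 548 - (2 + 882/100) = 548 - (2 + 882*(1/100)) = 548 - (2 + 441/50) = 548 - 1*541/50 = 548 - 541/50 = 26859/50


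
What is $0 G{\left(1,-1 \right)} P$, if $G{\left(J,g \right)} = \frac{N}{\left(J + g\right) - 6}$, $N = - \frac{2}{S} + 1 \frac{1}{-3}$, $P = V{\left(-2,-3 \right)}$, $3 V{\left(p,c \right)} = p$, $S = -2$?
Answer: $0$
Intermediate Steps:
$V{\left(p,c \right)} = \frac{p}{3}$
$P = - \frac{2}{3}$ ($P = \frac{1}{3} \left(-2\right) = - \frac{2}{3} \approx -0.66667$)
$N = \frac{2}{3}$ ($N = - \frac{2}{-2} + 1 \frac{1}{-3} = \left(-2\right) \left(- \frac{1}{2}\right) + 1 \left(- \frac{1}{3}\right) = 1 - \frac{1}{3} = \frac{2}{3} \approx 0.66667$)
$G{\left(J,g \right)} = \frac{2}{3 \left(-6 + J + g\right)}$ ($G{\left(J,g \right)} = \frac{2}{3 \left(\left(J + g\right) - 6\right)} = \frac{2}{3 \left(-6 + J + g\right)}$)
$0 G{\left(1,-1 \right)} P = 0 \frac{2}{3 \left(-6 + 1 - 1\right)} \left(- \frac{2}{3}\right) = 0 \frac{2}{3 \left(-6\right)} \left(- \frac{2}{3}\right) = 0 \cdot \frac{2}{3} \left(- \frac{1}{6}\right) \left(- \frac{2}{3}\right) = 0 \left(- \frac{1}{9}\right) \left(- \frac{2}{3}\right) = 0 \left(- \frac{2}{3}\right) = 0$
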